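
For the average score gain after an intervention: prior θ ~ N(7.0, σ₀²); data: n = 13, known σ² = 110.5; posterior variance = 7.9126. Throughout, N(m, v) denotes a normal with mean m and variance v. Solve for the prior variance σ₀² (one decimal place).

Posterior precision equals prior precision plus data precision: 1/σ_n² = 1/σ₀² + n/σ².
So 1/σ₀² = 1/7.9126 − 13/110.5 = 0.126381 − 0.117647 = 0.008734.
Hence σ₀² = 1/0.008734 ≈ 114.5.

σ₀² = 114.5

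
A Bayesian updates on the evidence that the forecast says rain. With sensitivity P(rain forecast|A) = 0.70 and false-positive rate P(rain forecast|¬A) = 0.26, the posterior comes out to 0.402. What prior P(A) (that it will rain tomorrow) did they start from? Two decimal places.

P(A) = 0.20

Bayes' rule in odds form gives O(A|E) = O(A)·[P(E|A)/P(E|¬A)], hence O(A) = O(A|E)/LR.
Posterior odds = 0.402/(1−0.402) = 0.6722. LR = 0.70/0.26 = 2.6923.
Prior odds = 0.6722/2.6923 = 0.2497, so P(A) = 0.2497/(1+0.2497) ≈ 0.20.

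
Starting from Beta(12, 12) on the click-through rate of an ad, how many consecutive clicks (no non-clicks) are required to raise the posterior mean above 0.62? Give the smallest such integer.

After k clicks and 0 non-clicks the posterior is Beta(12+k, 12), with mean (12+k)/(12+12+k).
Set (12+k)/(24+k) > 0.62 and solve: k > (0.62·24 − 12)/(1 − 0.62) = 7.579.
The smallest integer exceeding 7.579 is 8, and checking k=8: (20)/(32) = 0.6250 > 0.62.

k = 8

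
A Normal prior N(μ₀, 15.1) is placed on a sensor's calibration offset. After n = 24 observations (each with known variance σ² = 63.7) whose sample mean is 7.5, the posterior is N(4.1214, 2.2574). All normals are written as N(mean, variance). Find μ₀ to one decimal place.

μ₀ = -15.1

The posterior mean is a precision-weighted average: μ_n = (τ₀μ₀ + τ_data·x̄)/(τ₀+τ_data), with τ₀=1/σ₀² and τ_data=n/σ².
Here τ₀ = 1/15.1 = 0.066225 and τ_data = 24/63.7 = 0.376766, so τ_n = 0.442991.
Rearranging for μ₀: μ₀ = (μ_n·τ_n − τ_data·x̄)/τ₀ = (4.1214·0.442991 − 0.376766·7.5) / 0.066225 = -1.000002/0.066225 ≈ -15.1.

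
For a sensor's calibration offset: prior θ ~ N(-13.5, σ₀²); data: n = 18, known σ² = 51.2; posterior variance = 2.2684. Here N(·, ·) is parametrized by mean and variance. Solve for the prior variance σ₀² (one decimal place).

For the Normal–Normal model with known σ², precisions add: τ_n = τ₀ + n/σ².
So 1/σ₀² = 1/2.2684 − 18/51.2 = 0.440839 − 0.351562 = 0.089277.
Hence σ₀² = 1/0.089277 ≈ 11.2.

σ₀² = 11.2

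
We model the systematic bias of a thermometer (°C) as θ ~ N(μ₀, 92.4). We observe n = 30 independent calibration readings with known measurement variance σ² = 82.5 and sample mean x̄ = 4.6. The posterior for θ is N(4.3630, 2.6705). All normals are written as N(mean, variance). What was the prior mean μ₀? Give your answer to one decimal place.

The posterior mean is a precision-weighted average: μ_n = (τ₀μ₀ + τ_data·x̄)/(τ₀+τ_data), with τ₀=1/σ₀² and τ_data=n/σ².
Here τ₀ = 1/92.4 = 0.010823 and τ_data = 30/82.5 = 0.363636, so τ_n = 0.374459.
Rearranging for μ₀: μ₀ = (μ_n·τ_n − τ_data·x̄)/τ₀ = (4.3630·0.374459 − 0.363636·4.6) / 0.010823 = -0.038961/0.010823 ≈ -3.6.

μ₀ = -3.6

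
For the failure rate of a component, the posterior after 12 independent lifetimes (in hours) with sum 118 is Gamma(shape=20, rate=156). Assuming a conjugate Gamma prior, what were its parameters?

Gamma–exponential conjugacy: posterior shape = α + n, posterior rate = β + Σtᵢ.
So α = 20 − 12 = 8 and β = 156 − 118 = 38.

Gamma(shape=8, rate=38)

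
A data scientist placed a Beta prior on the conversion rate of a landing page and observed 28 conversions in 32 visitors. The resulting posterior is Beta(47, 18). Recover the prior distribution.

Beta is conjugate to the binomial likelihood: posterior = Beta(a+s, b+f).
So a = 47 − 28 = 19 and b = 18 − 4 = 14.

Beta(19, 14)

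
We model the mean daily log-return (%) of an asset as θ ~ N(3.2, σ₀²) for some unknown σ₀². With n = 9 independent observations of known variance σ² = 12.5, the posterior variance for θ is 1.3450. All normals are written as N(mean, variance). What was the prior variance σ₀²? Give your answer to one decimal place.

For the Normal–Normal model with known σ², precisions add: τ_n = τ₀ + n/σ².
So 1/σ₀² = 1/1.3450 − 9/12.5 = 0.743494 − 0.720000 = 0.023494.
Hence σ₀² = 1/0.023494 ≈ 42.6.

σ₀² = 42.6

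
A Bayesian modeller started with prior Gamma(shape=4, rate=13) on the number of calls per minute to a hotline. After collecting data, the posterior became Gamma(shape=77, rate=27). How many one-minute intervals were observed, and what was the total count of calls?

n = 14 one-minute intervals with total 73 calls

Gamma–Poisson conjugacy: posterior shape = α + Σxᵢ, posterior rate = β + n.
Matching: Σxᵢ = 77 − 4 = 73 and n = 27 − 13 = 14.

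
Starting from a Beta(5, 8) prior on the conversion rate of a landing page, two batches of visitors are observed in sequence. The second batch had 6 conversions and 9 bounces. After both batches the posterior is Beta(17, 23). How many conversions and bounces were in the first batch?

Sequential conjugate updates are equivalent to a single update on the pooled data, so total successes = posterior α − prior α and total failures = posterior β − prior β.
Total across both batches: 17−5=12 conversions, 23−8=15 bounces.
Subtract the second batch: 12−6=6 conversions and 15−9=6 bounces.

6 conversions and 6 bounces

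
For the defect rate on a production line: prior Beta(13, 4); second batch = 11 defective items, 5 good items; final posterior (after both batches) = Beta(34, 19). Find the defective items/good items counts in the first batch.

10 defective items and 10 good items

Sequential conjugate updates are equivalent to a single update on the pooled data, so total successes = posterior α − prior α and total failures = posterior β − prior β.
Total across both batches: 34−13=21 defective items, 19−4=15 good items.
Subtract the second batch: 21−11=10 defective items and 15−5=10 good items.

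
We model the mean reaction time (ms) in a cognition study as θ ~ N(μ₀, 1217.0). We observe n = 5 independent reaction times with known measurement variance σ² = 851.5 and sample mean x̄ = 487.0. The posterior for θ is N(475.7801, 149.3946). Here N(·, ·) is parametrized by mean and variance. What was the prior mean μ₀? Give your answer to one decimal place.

With known observation variance, the Normal–Normal posterior has precision τ_n = τ₀ + n/σ² and mean μ_n = (τ₀μ₀ + (n/σ²)x̄)/τ_n.
Here τ₀ = 1/1217.0 = 0.000822 and τ_data = 5/851.5 = 0.005872, so τ_n = 0.006694.
Rearranging for μ₀: μ₀ = (μ_n·τ_n − τ_data·x̄)/τ₀ = (475.7801·0.006694 − 0.005872·487.0) / 0.000822 = 0.325208/0.000822 ≈ 395.6.

μ₀ = 395.6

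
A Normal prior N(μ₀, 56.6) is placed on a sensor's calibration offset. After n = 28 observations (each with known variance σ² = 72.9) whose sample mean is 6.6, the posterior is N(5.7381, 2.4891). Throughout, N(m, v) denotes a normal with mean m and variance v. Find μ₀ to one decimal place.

With known observation variance, the Normal–Normal posterior has precision τ_n = τ₀ + n/σ² and mean μ_n = (τ₀μ₀ + (n/σ²)x̄)/τ_n.
Here τ₀ = 1/56.6 = 0.017668 and τ_data = 28/72.9 = 0.384088, so τ_n = 0.401756.
Rearranging for μ₀: μ₀ = (μ_n·τ_n − τ_data·x̄)/τ₀ = (5.7381·0.401756 − 0.384088·6.6) / 0.017668 = -0.229665/0.017668 ≈ -13.0.

μ₀ = -13.0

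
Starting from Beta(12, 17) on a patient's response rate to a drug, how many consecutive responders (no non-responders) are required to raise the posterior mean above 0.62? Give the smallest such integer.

After k responders and 0 non-responders the posterior is Beta(12+k, 17), with mean (12+k)/(12+17+k).
Set (12+k)/(29+k) > 0.62 and solve: k > (0.62·29 − 12)/(1 − 0.62) = 15.737.
The smallest integer exceeding 15.737 is 16.

k = 16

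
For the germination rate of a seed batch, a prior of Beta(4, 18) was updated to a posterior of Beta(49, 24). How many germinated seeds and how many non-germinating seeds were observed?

45 germinated seeds and 6 non-germinating seeds

Beta is conjugate to the binomial likelihood: posterior = Beta(α+s, β+f).
So s = 49 − 4 = 45 and f = 24 − 18 = 6.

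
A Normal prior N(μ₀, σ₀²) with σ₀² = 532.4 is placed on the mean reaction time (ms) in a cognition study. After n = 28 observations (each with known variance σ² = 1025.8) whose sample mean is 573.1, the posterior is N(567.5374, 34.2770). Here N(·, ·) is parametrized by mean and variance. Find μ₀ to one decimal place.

μ₀ = 486.7

The posterior mean is a precision-weighted average: μ_n = (τ₀μ₀ + τ_data·x̄)/(τ₀+τ_data), with τ₀=1/σ₀² and τ_data=n/σ².
Here τ₀ = 1/532.4 = 0.001878 and τ_data = 28/1025.8 = 0.027296, so τ_n = 0.029174.
Rearranging for μ₀: μ₀ = (μ_n·τ_n − τ_data·x̄)/τ₀ = (567.5374·0.029174 − 0.027296·573.1) / 0.001878 = 0.913999/0.001878 ≈ 486.7.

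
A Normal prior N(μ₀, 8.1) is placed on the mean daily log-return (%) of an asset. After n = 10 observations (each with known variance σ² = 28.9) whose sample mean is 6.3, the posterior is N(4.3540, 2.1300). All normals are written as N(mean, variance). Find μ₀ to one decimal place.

With known observation variance, the Normal–Normal posterior has precision τ_n = τ₀ + n/σ² and mean μ_n = (τ₀μ₀ + (n/σ²)x̄)/τ_n.
Here τ₀ = 1/8.1 = 0.123457 and τ_data = 10/28.9 = 0.346021, so τ_n = 0.469478.
Rearranging for μ₀: μ₀ = (μ_n·τ_n − τ_data·x̄)/τ₀ = (4.3540·0.469478 − 0.346021·6.3) / 0.123457 = -0.135825/0.123457 ≈ -1.1.

μ₀ = -1.1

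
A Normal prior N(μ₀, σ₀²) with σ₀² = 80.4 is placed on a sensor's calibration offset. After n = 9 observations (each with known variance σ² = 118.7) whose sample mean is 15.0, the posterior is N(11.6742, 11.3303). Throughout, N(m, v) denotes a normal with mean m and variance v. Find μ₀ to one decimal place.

μ₀ = -8.6

The posterior mean is a precision-weighted average: μ_n = (τ₀μ₀ + τ_data·x̄)/(τ₀+τ_data), with τ₀=1/σ₀² and τ_data=n/σ².
Here τ₀ = 1/80.4 = 0.012438 and τ_data = 9/118.7 = 0.075821, so τ_n = 0.088259.
Rearranging for μ₀: μ₀ = (μ_n·τ_n − τ_data·x̄)/τ₀ = (11.6742·0.088259 − 0.075821·15.0) / 0.012438 = -0.106962/0.012438 ≈ -8.6.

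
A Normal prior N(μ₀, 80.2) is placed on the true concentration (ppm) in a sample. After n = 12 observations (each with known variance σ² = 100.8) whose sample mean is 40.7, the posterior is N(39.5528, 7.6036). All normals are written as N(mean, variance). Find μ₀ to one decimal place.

With known observation variance, the Normal–Normal posterior has precision τ_n = τ₀ + n/σ² and mean μ_n = (τ₀μ₀ + (n/σ²)x̄)/τ_n.
Here τ₀ = 1/80.2 = 0.012469 and τ_data = 12/100.8 = 0.119048, so τ_n = 0.131517.
Rearranging for μ₀: μ₀ = (μ_n·τ_n − τ_data·x̄)/τ₀ = (39.5528·0.131517 − 0.119048·40.7) / 0.012469 = 0.356612/0.012469 ≈ 28.6.

μ₀ = 28.6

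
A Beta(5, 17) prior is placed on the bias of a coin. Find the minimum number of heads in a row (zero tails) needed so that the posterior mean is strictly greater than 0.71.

k = 37

After k heads and 0 tails the posterior is Beta(5+k, 17), with mean (5+k)/(5+17+k).
Set (5+k)/(22+k) > 0.71 and solve: k > (0.71·22 − 5)/(1 − 0.71) = 36.621.
The smallest integer exceeding 36.621 is 37, and checking k=37: (42)/(59) = 0.7119 > 0.71.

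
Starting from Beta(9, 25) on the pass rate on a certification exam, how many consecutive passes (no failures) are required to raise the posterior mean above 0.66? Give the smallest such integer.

After k passes and 0 failures the posterior is Beta(9+k, 25), with mean (9+k)/(9+25+k).
Set (9+k)/(34+k) > 0.66 and solve: k > (0.66·34 − 9)/(1 − 0.66) = 39.529.
The smallest integer exceeding 39.529 is 40.

k = 40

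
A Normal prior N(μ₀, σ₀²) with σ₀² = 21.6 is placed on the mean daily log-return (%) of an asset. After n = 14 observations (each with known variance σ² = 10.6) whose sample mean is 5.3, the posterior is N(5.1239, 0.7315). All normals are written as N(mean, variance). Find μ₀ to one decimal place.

With known observation variance, the Normal–Normal posterior has precision τ_n = τ₀ + n/σ² and mean μ_n = (τ₀μ₀ + (n/σ²)x̄)/τ_n.
Here τ₀ = 1/21.6 = 0.046296 and τ_data = 14/10.6 = 1.320755, so τ_n = 1.367051.
Rearranging for μ₀: μ₀ = (μ_n·τ_n − τ_data·x̄)/τ₀ = (5.1239·1.367051 − 1.320755·5.3) / 0.046296 = 0.004631/0.046296 ≈ 0.1.

μ₀ = 0.1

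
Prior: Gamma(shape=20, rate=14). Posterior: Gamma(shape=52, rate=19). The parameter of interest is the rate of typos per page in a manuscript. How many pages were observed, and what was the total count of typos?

Gamma–Poisson conjugacy: posterior shape = α + Σxᵢ, posterior rate = β + n.
Matching: Σxᵢ = 52 − 20 = 32 and n = 19 − 14 = 5.

n = 5 pages with total 32 typos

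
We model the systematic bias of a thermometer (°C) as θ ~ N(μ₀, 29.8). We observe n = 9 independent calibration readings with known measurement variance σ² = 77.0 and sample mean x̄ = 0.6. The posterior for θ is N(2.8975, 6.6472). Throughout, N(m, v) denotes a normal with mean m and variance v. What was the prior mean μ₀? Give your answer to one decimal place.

With known observation variance, the Normal–Normal posterior has precision τ_n = τ₀ + n/σ² and mean μ_n = (τ₀μ₀ + (n/σ²)x̄)/τ_n.
Here τ₀ = 1/29.8 = 0.033557 and τ_data = 9/77.0 = 0.116883, so τ_n = 0.150440.
Rearranging for μ₀: μ₀ = (μ_n·τ_n − τ_data·x̄)/τ₀ = (2.8975·0.150440 − 0.116883·0.6) / 0.033557 = 0.365770/0.033557 ≈ 10.9.

μ₀ = 10.9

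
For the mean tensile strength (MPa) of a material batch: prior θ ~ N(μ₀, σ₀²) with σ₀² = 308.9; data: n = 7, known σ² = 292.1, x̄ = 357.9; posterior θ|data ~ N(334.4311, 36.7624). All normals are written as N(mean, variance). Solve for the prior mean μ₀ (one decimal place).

With known observation variance, the Normal–Normal posterior has precision τ_n = τ₀ + n/σ² and mean μ_n = (τ₀μ₀ + (n/σ²)x̄)/τ_n.
Here τ₀ = 1/308.9 = 0.003237 and τ_data = 7/292.1 = 0.023964, so τ_n = 0.027201.
Rearranging for μ₀: μ₀ = (μ_n·τ_n − τ_data·x̄)/τ₀ = (334.4311·0.027201 − 0.023964·357.9) / 0.003237 = 0.520145/0.003237 ≈ 160.7.

μ₀ = 160.7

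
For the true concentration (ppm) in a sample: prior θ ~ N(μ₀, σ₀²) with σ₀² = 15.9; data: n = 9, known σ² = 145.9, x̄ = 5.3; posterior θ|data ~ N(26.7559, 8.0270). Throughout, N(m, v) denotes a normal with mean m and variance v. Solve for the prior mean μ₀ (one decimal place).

μ₀ = 47.8

The posterior mean is a precision-weighted average: μ_n = (τ₀μ₀ + τ_data·x̄)/(τ₀+τ_data), with τ₀=1/σ₀² and τ_data=n/σ².
Here τ₀ = 1/15.9 = 0.062893 and τ_data = 9/145.9 = 0.061686, so τ_n = 0.124579.
Rearranging for μ₀: μ₀ = (μ_n·τ_n − τ_data·x̄)/τ₀ = (26.7559·0.124579 − 0.061686·5.3) / 0.062893 = 3.006287/0.062893 ≈ 47.8.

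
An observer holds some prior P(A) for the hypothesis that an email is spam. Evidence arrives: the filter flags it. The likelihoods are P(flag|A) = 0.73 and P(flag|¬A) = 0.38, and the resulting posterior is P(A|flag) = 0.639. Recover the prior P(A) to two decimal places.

Bayes' rule in odds form gives O(A|E) = O(A)·[P(E|A)/P(E|¬A)], hence O(A) = O(A|E)/LR.
Posterior odds = 0.639/(1−0.639) = 1.7701. LR = 0.73/0.38 = 1.9211.
Prior odds = 1.7701/1.9211 = 0.9214, so P(A) = 0.9214/(1+0.9214) ≈ 0.48.

P(A) = 0.48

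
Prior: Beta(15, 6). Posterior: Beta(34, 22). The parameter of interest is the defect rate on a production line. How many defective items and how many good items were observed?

19 defective items and 16 good items

Beta is conjugate to the binomial likelihood: posterior = Beta(α+s, β+f).
Match parameters: s=34−15=19, f=22−6=16.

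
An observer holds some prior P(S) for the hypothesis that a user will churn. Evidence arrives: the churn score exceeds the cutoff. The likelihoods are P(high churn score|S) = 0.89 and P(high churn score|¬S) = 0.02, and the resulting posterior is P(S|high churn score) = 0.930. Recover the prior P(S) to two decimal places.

Bayes' rule in odds form gives O(S|E) = O(S)·[P(E|S)/P(E|¬S)], hence O(S) = O(S|E)/LR.
Posterior odds = 0.930/(1−0.930) = 13.2857. LR = 0.89/0.02 = 44.5000.
Prior odds = 13.2857/44.5000 = 0.2986, so P(S) = 0.2986/(1+0.2986) ≈ 0.23.

P(S) = 0.23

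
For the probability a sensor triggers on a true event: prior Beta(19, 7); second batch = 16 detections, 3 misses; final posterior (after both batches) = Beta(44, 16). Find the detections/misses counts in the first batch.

9 detections and 6 misses

Because Beta–binomial updating is additive in the counts, the combined data contributed (α_post−α_prior, β_post−β_prior) successes and failures.
Total across both batches: 44−19=25 detections, 16−7=9 misses.
Subtract the second batch: 25−16=9 detections and 9−3=6 misses.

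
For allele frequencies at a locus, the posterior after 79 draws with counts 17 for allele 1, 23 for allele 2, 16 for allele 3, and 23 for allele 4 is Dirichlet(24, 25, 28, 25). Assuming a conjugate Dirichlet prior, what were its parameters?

Dirichlet(7, 2, 12, 2)

For a Dirichlet(α) prior with multinomial counts c, the posterior is Dirichlet(α + c) componentwise.
Subtract each count from the matching posterior parameter: 24−17=7, 25−23=2, 28−16=12, 25−23=2.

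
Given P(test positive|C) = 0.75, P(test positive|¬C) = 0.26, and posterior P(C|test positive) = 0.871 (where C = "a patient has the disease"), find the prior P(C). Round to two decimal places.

Bayes' rule in odds form gives O(C|E) = O(C)·[P(E|C)/P(E|¬C)], hence O(C) = O(C|E)/LR.
Posterior odds = 0.871/(1−0.871) = 6.7519. LR = 0.75/0.26 = 2.8846.
Prior odds = 6.7519/2.8846 = 2.3407, so P(C) = 2.3407/(1+2.3407) ≈ 0.70.

P(C) = 0.70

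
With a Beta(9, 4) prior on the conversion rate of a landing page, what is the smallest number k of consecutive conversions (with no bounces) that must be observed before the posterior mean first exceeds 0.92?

After k conversions and 0 bounces the posterior is Beta(9+k, 4), with mean (9+k)/(9+4+k).
Set (9+k)/(13+k) > 0.92 and solve: k > (0.92·13 − 9)/(1 − 0.92) = 37.000.
The smallest integer exceeding 37.000 is 38, and checking k=38: (47)/(51) = 0.9216 > 0.92.

k = 38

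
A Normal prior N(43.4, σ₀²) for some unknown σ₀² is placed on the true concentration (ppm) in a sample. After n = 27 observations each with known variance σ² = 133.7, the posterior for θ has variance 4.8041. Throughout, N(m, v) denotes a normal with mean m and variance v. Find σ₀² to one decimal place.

σ₀² = 161.0

Posterior precision equals prior precision plus data precision: 1/σ_n² = 1/σ₀² + n/σ².
So 1/σ₀² = 1/4.8041 − 27/133.7 = 0.208156 − 0.201945 = 0.006211.
Hence σ₀² = 1/0.006211 ≈ 161.0.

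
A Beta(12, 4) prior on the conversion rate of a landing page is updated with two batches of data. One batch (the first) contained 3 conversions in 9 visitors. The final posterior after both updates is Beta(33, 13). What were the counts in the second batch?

18 conversions and 3 bounces

Because Beta–binomial updating is additive in the counts, the combined data contributed (α_post−α_prior, β_post−β_prior) successes and failures.
Total across both batches: 33−12=21 conversions, 13−4=9 bounces.
Subtract the first batch: 21−3=18 conversions and 9−6=3 bounces.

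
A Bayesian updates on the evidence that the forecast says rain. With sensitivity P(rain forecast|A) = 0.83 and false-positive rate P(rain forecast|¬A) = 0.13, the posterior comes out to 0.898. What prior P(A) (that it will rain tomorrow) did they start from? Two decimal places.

In odds form, posterior odds = prior odds × likelihood ratio, so prior odds = posterior odds ÷ LR.
Posterior odds = 0.898/(1−0.898) = 8.8039. LR = 0.83/0.13 = 6.3846.
Prior odds = 8.8039/6.3846 = 1.3789, so P(A) = 1.3789/(1+1.3789) ≈ 0.58.

P(A) = 0.58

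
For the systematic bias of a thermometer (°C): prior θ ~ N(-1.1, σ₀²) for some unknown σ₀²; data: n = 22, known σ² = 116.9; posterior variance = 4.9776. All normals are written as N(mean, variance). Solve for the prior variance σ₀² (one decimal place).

σ₀² = 78.7

For the Normal–Normal model with known σ², precisions add: τ_n = τ₀ + n/σ².
So 1/σ₀² = 1/4.9776 − 22/116.9 = 0.200900 − 0.188195 = 0.012705.
Hence σ₀² = 1/0.012705 ≈ 78.7.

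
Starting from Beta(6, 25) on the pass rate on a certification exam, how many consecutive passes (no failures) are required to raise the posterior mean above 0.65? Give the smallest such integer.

k = 41

After k passes and 0 failures the posterior is Beta(6+k, 25), with mean (6+k)/(6+25+k).
Set (6+k)/(31+k) > 0.65 and solve: k > (0.65·31 − 6)/(1 − 0.65) = 40.429.
The smallest integer exceeding 40.429 is 41.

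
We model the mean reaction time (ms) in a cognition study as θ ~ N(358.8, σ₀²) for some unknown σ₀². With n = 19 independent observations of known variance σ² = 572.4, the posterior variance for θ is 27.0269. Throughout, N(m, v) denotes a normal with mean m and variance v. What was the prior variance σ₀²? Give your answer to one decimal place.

For the Normal–Normal model with known σ², precisions add: τ_n = τ₀ + n/σ².
So 1/σ₀² = 1/27.0269 − 19/572.4 = 0.037000 − 0.033194 = 0.003806.
Hence σ₀² = 1/0.003806 ≈ 262.7.

σ₀² = 262.7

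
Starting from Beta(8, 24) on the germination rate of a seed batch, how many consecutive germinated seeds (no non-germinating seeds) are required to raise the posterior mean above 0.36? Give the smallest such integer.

After k germinated seeds and 0 non-germinating seeds the posterior is Beta(8+k, 24), with mean (8+k)/(8+24+k).
Set (8+k)/(32+k) > 0.36 and solve: k > (0.36·32 − 8)/(1 − 0.36) = 5.500.
The smallest integer exceeding 5.500 is 6.

k = 6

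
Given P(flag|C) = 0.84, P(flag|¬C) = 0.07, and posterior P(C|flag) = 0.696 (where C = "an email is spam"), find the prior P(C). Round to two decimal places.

P(C) = 0.16

In odds form, posterior odds = prior odds × likelihood ratio, so prior odds = posterior odds ÷ LR.
Posterior odds = 0.696/(1−0.696) = 2.2895. LR = 0.84/0.07 = 12.0000.
Prior odds = 2.2895/12.0000 = 0.1908, so P(C) = 0.1908/(1+0.1908) ≈ 0.16.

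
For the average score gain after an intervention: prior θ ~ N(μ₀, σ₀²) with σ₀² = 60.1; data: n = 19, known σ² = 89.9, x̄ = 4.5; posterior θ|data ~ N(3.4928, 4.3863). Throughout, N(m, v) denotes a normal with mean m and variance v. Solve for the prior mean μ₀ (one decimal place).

The posterior mean is a precision-weighted average: μ_n = (τ₀μ₀ + τ_data·x̄)/(τ₀+τ_data), with τ₀=1/σ₀² and τ_data=n/σ².
Here τ₀ = 1/60.1 = 0.016639 and τ_data = 19/89.9 = 0.211346, so τ_n = 0.227985.
Rearranging for μ₀: μ₀ = (μ_n·τ_n − τ_data·x̄)/τ₀ = (3.4928·0.227985 − 0.211346·4.5) / 0.016639 = -0.154751/0.016639 ≈ -9.3.

μ₀ = -9.3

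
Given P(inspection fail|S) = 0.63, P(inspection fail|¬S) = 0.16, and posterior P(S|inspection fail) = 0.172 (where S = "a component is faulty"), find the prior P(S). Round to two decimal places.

P(S) = 0.05

In odds form, posterior odds = prior odds × likelihood ratio, so prior odds = posterior odds ÷ LR.
Posterior odds = 0.172/(1−0.172) = 0.2077. LR = 0.63/0.16 = 3.9375.
Prior odds = 0.2077/3.9375 = 0.0527, so P(S) = 0.0527/(1+0.0527) ≈ 0.05.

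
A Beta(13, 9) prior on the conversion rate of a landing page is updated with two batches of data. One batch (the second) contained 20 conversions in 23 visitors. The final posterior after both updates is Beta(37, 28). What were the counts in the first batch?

Because Beta–binomial updating is additive in the counts, the combined data contributed (α_post−α_prior, β_post−β_prior) successes and failures.
Total across both batches: 37−13=24 conversions, 28−9=19 bounces.
Subtract the second batch: 24−20=4 conversions and 19−3=16 bounces.

4 conversions and 16 bounces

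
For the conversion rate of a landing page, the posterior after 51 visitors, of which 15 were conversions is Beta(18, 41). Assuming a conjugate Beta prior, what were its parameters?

A Beta(α, β) prior with s successes and f failures in binomial data gives a Beta(α+s, β+f) posterior.
So α = 18 − 15 = 3 and β = 41 − 36 = 5.

Beta(3, 5)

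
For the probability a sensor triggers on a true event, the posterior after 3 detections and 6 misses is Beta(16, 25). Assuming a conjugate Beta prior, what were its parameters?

Beta(13, 19)

A Beta(α, β) prior with s successes and f failures in binomial data gives a Beta(α+s, β+f) posterior.
Subtract the data counts: 16−3=13, 25−6=19.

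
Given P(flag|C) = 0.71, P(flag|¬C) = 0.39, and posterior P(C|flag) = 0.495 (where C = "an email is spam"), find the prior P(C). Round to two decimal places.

P(C) = 0.35

In odds form, posterior odds = prior odds × likelihood ratio, so prior odds = posterior odds ÷ LR.
Posterior odds = 0.495/(1−0.495) = 0.9802. LR = 0.71/0.39 = 1.8205.
Prior odds = 0.9802/1.8205 = 0.5384, so P(C) = 0.5384/(1+0.5384) ≈ 0.35.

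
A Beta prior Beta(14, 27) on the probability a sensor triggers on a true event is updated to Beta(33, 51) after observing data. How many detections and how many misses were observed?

A Beta(a, b) prior with s successes and f failures in binomial data gives a Beta(a+s, b+f) posterior.
So s = 33 − 14 = 19 and f = 51 − 27 = 24.

19 detections and 24 misses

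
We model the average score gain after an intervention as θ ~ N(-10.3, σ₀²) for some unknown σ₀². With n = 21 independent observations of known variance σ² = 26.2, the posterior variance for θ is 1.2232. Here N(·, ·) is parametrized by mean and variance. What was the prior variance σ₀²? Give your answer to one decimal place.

σ₀² = 62.5

Posterior precision equals prior precision plus data precision: 1/σ_n² = 1/σ₀² + n/σ².
So 1/σ₀² = 1/1.2232 − 21/26.2 = 0.817528 − 0.801527 = 0.016001.
Hence σ₀² = 1/0.016001 ≈ 62.5.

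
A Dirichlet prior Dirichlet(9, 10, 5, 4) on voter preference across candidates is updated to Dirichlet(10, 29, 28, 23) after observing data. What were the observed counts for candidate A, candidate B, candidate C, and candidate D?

counts (1, 19, 23, 19)

For a Dirichlet(α) prior with multinomial counts c, the posterior is Dirichlet(α + c) componentwise.
Counts are posterior − prior componentwise: 10−9=1, 29−10=19, 28−5=23, 23−4=19.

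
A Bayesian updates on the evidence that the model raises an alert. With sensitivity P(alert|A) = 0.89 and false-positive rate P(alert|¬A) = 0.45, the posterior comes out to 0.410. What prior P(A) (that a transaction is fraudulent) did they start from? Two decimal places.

P(A) = 0.26

In odds form, posterior odds = prior odds × likelihood ratio, so prior odds = posterior odds ÷ LR.
Posterior odds = 0.410/(1−0.410) = 0.6949. LR = 0.89/0.45 = 1.9778.
Prior odds = 0.6949/1.9778 = 0.3513, so P(A) = 0.3513/(1+0.3513) ≈ 0.26.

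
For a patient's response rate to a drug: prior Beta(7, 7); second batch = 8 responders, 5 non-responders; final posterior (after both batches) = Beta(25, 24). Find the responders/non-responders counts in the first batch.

10 responders and 12 non-responders

Because Beta–binomial updating is additive in the counts, the combined data contributed (α_post−α_prior, β_post−β_prior) successes and failures.
Total across both batches: 25−7=18 responders, 24−7=17 non-responders.
Subtract the second batch: 18−8=10 responders and 17−5=12 non-responders.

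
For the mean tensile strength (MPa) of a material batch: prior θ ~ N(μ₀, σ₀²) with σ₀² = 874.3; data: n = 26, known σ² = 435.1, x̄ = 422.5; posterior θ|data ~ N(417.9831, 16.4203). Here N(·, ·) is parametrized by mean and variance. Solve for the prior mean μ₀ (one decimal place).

μ₀ = 182.0

The posterior mean is a precision-weighted average: μ_n = (τ₀μ₀ + τ_data·x̄)/(τ₀+τ_data), with τ₀=1/σ₀² and τ_data=n/σ².
Here τ₀ = 1/874.3 = 0.001144 and τ_data = 26/435.1 = 0.059756, so τ_n = 0.060900.
Rearranging for μ₀: μ₀ = (μ_n·τ_n − τ_data·x̄)/τ₀ = (417.9831·0.060900 − 0.059756·422.5) / 0.001144 = 0.208261/0.001144 ≈ 182.0.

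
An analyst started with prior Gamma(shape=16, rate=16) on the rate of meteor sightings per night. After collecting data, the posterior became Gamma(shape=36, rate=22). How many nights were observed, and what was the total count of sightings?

n = 6 nights with total 20 sightings

Gamma–Poisson conjugacy: posterior shape = α + Σxᵢ, posterior rate = β + n.
Matching: Σxᵢ = 36 − 16 = 20 and n = 22 − 16 = 6.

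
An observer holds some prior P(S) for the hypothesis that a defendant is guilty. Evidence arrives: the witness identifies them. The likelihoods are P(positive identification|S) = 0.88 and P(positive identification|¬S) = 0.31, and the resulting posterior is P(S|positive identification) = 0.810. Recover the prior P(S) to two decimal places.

P(S) = 0.60

In odds form, posterior odds = prior odds × likelihood ratio, so prior odds = posterior odds ÷ LR.
Posterior odds = 0.810/(1−0.810) = 4.2632. LR = 0.88/0.31 = 2.8387.
Prior odds = 4.2632/2.8387 = 1.5018, so P(S) = 1.5018/(1+1.5018) ≈ 0.60.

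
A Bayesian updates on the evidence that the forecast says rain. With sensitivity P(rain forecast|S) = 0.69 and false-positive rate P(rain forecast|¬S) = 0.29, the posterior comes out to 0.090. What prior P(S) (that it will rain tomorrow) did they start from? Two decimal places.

P(S) = 0.04

Bayes' rule in odds form gives O(S|E) = O(S)·[P(E|S)/P(E|¬S)], hence O(S) = O(S|E)/LR.
Posterior odds = 0.090/(1−0.090) = 0.0989. LR = 0.69/0.29 = 2.3793.
Prior odds = 0.0989/2.3793 = 0.0416, so P(S) = 0.0416/(1+0.0416) ≈ 0.04.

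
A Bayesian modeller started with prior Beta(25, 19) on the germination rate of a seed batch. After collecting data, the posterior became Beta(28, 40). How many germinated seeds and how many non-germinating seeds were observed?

A Beta(α, β) prior with s successes and f failures in binomial data gives a Beta(α+s, β+f) posterior.
So s = 28 − 25 = 3 and f = 40 − 19 = 21.

3 germinated seeds and 21 non-germinating seeds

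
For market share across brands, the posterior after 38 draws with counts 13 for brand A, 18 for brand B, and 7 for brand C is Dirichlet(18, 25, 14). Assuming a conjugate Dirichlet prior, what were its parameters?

For a Dirichlet(α) prior with multinomial counts c, the posterior is Dirichlet(α + c) componentwise.
Subtract each count from the matching posterior parameter: 18−13=5, 25−18=7, 14−7=7.

Dirichlet(5, 7, 7)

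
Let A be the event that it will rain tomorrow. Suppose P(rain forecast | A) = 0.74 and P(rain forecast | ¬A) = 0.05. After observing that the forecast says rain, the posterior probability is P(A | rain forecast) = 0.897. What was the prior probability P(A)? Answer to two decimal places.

P(A) = 0.37

Bayes' rule in odds form gives O(A|E) = O(A)·[P(E|A)/P(E|¬A)], hence O(A) = O(A|E)/LR.
Posterior odds = 0.897/(1−0.897) = 8.7087. LR = 0.74/0.05 = 14.8000.
Prior odds = 8.7087/14.8000 = 0.5884, so P(A) = 0.5884/(1+0.5884) ≈ 0.37.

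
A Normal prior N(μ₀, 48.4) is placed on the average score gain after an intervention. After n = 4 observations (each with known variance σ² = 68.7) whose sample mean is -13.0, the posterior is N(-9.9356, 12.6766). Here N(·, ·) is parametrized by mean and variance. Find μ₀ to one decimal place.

μ₀ = -1.3

With known observation variance, the Normal–Normal posterior has precision τ_n = τ₀ + n/σ² and mean μ_n = (τ₀μ₀ + (n/σ²)x̄)/τ_n.
Here τ₀ = 1/48.4 = 0.020661 and τ_data = 4/68.7 = 0.058224, so τ_n = 0.078885.
Rearranging for μ₀: μ₀ = (μ_n·τ_n − τ_data·x̄)/τ₀ = (-9.9356·0.078885 − 0.058224·-13.0) / 0.020661 = -0.026858/0.020661 ≈ -1.3.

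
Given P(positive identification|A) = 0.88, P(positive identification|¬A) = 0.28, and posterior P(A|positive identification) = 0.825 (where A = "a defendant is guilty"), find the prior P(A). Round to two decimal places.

P(A) = 0.60

Bayes' rule in odds form gives O(A|E) = O(A)·[P(E|A)/P(E|¬A)], hence O(A) = O(A|E)/LR.
Posterior odds = 0.825/(1−0.825) = 4.7143. LR = 0.88/0.28 = 3.1429.
Prior odds = 4.7143/3.1429 = 1.5000, so P(A) = 1.5000/(1+1.5000) ≈ 0.60.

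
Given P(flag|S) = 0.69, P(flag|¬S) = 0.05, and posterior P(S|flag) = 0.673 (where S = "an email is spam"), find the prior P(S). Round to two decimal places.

In odds form, posterior odds = prior odds × likelihood ratio, so prior odds = posterior odds ÷ LR.
Posterior odds = 0.673/(1−0.673) = 2.0581. LR = 0.69/0.05 = 13.8000.
Prior odds = 2.0581/13.8000 = 0.1491, so P(S) = 0.1491/(1+0.1491) ≈ 0.13.

P(S) = 0.13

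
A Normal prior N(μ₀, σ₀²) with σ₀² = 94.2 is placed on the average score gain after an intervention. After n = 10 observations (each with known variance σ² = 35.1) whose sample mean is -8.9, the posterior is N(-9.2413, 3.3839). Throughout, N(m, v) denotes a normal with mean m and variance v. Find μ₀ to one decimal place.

The posterior mean is a precision-weighted average: μ_n = (τ₀μ₀ + τ_data·x̄)/(τ₀+τ_data), with τ₀=1/σ₀² and τ_data=n/σ².
Here τ₀ = 1/94.2 = 0.010616 and τ_data = 10/35.1 = 0.284900, so τ_n = 0.295516.
Rearranging for μ₀: μ₀ = (μ_n·τ_n − τ_data·x̄)/τ₀ = (-9.2413·0.295516 − 0.284900·-8.9) / 0.010616 = -0.195342/0.010616 ≈ -18.4.

μ₀ = -18.4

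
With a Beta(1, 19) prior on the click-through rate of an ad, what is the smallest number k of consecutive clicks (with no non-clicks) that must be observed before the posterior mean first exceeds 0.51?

After k clicks and 0 non-clicks the posterior is Beta(1+k, 19), with mean (1+k)/(1+19+k).
Set (1+k)/(20+k) > 0.51 and solve: k > (0.51·20 − 1)/(1 − 0.51) = 18.776.
The smallest integer exceeding 18.776 is 19.

k = 19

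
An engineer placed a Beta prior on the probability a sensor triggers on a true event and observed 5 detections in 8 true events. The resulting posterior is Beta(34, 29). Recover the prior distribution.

Beta is conjugate to the binomial likelihood: posterior = Beta(α+s, β+f).
So α = 34 − 5 = 29 and β = 29 − 3 = 26.

Beta(29, 26)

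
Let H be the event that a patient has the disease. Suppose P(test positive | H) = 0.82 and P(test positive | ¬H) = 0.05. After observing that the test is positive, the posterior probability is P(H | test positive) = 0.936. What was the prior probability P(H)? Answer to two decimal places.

P(H) = 0.47

In odds form, posterior odds = prior odds × likelihood ratio, so prior odds = posterior odds ÷ LR.
Posterior odds = 0.936/(1−0.936) = 14.6250. LR = 0.82/0.05 = 16.4000.
Prior odds = 14.6250/16.4000 = 0.8918, so P(H) = 0.8918/(1+0.8918) ≈ 0.47.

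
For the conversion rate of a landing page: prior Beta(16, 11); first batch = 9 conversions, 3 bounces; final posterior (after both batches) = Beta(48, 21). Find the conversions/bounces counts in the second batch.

Sequential conjugate updates are equivalent to a single update on the pooled data, so total successes = posterior α − prior α and total failures = posterior β − prior β.
Total across both batches: 48−16=32 conversions, 21−11=10 bounces.
Subtract the first batch: 32−9=23 conversions and 10−3=7 bounces.

23 conversions and 7 bounces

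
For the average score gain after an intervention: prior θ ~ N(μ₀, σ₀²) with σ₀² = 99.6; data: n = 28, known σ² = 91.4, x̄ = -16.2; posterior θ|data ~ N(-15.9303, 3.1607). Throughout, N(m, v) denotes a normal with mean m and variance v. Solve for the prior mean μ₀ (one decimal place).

With known observation variance, the Normal–Normal posterior has precision τ_n = τ₀ + n/σ² and mean μ_n = (τ₀μ₀ + (n/σ²)x̄)/τ_n.
Here τ₀ = 1/99.6 = 0.010040 and τ_data = 28/91.4 = 0.306346, so τ_n = 0.316386.
Rearranging for μ₀: μ₀ = (μ_n·τ_n − τ_data·x̄)/τ₀ = (-15.9303·0.316386 − 0.306346·-16.2) / 0.010040 = -0.077319/0.010040 ≈ -7.7.

μ₀ = -7.7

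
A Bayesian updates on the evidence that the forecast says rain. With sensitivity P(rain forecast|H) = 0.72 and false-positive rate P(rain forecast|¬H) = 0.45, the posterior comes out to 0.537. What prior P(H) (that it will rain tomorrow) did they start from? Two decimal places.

P(H) = 0.42

In odds form, posterior odds = prior odds × likelihood ratio, so prior odds = posterior odds ÷ LR.
Posterior odds = 0.537/(1−0.537) = 1.1598. LR = 0.72/0.45 = 1.6000.
Prior odds = 1.1598/1.6000 = 0.7249, so P(H) = 0.7249/(1+0.7249) ≈ 0.42.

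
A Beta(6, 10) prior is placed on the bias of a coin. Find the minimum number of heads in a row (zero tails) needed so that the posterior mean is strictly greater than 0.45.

After k heads and 0 tails the posterior is Beta(6+k, 10), with mean (6+k)/(6+10+k).
Set (6+k)/(16+k) > 0.45 and solve: k > (0.45·16 − 6)/(1 − 0.45) = 2.182.
The smallest integer exceeding 2.182 is 3, and checking k=3: (9)/(19) = 0.4737 > 0.45.

k = 3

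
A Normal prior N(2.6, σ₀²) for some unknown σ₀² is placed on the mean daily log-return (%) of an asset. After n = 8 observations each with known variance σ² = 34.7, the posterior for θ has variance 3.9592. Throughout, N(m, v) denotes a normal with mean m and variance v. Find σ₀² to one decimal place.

σ₀² = 45.4

For the Normal–Normal model with known σ², precisions add: τ_n = τ₀ + n/σ².
So 1/σ₀² = 1/3.9592 − 8/34.7 = 0.252576 − 0.230548 = 0.022028.
Hence σ₀² = 1/0.022028 ≈ 45.4.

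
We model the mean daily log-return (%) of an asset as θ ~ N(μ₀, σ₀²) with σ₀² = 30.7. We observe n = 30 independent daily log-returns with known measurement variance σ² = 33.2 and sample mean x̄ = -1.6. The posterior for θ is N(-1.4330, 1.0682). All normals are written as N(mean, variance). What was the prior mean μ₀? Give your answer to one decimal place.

The posterior mean is a precision-weighted average: μ_n = (τ₀μ₀ + τ_data·x̄)/(τ₀+τ_data), with τ₀=1/σ₀² and τ_data=n/σ².
Here τ₀ = 1/30.7 = 0.032573 and τ_data = 30/33.2 = 0.903614, so τ_n = 0.936187.
Rearranging for μ₀: μ₀ = (μ_n·τ_n − τ_data·x̄)/τ₀ = (-1.4330·0.936187 − 0.903614·-1.6) / 0.032573 = 0.104226/0.032573 ≈ 3.2.

μ₀ = 3.2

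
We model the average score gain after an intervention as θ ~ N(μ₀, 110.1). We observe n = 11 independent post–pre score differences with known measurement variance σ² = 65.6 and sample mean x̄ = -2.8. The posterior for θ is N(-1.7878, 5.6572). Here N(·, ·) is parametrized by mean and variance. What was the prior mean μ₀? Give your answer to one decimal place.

μ₀ = 16.9

With known observation variance, the Normal–Normal posterior has precision τ_n = τ₀ + n/σ² and mean μ_n = (τ₀μ₀ + (n/σ²)x̄)/τ_n.
Here τ₀ = 1/110.1 = 0.009083 and τ_data = 11/65.6 = 0.167683, so τ_n = 0.176766.
Rearranging for μ₀: μ₀ = (μ_n·τ_n − τ_data·x̄)/τ₀ = (-1.7878·0.176766 − 0.167683·-2.8) / 0.009083 = 0.153490/0.009083 ≈ 16.9.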